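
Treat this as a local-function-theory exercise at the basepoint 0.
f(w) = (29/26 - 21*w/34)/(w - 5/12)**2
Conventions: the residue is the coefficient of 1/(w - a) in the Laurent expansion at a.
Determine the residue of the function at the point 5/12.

At the order-2 pole 5/12 set g(w) = (w - (5/12))^2*f(w) = 29/26 - 21*w/34.
Order-2 pole: residue = g'(a); g'(5/12) = -21/34, so the residue is -21/34.

The residue is -21/34.


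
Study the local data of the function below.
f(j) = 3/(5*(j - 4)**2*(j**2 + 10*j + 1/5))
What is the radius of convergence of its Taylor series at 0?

Denominator factor (j - 4)^2: pole of order 2 at 4, modulus 4.
Denominator factor (j**2 + 10*j + 1/5): discriminant 496/5, real irrational roots -5 + (2/5)*sqrt(155) and -5 - (2/5)*sqrt(155); poles of order 1, moduli 5 - (2/5)*sqrt(155) and 5 + (2/5)*sqrt(155).
The radius of convergence is the smallest modulus among the singular points: 5 - (2/5)*sqrt(155).

The radius of convergence is 5 - (2/5)*sqrt(155).


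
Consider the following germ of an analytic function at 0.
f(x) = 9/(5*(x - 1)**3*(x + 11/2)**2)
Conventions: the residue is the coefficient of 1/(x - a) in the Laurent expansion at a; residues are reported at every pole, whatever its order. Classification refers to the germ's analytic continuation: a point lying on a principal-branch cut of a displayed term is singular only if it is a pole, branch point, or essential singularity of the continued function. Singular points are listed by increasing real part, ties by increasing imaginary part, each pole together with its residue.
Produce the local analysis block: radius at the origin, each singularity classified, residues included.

Radius of convergence at 0: 1.
At -11/2: a pole of order 2; residue -432/142805.
At 1: a pole of order 3; residue 432/142805.

Denominator factor (x - 1)^3: pole of order 3 at 1, modulus 1.
Denominator factor (x + 11/2)^2: pole of order 2 at -11/2, modulus 11/2.
The radius of convergence is the smallest modulus among the singular points: 1.
At the order-2 pole -11/2 set g(x) = (x - (-11/2))^2*f(x) = 9/(5*(x - 1)**3).
Order-2 pole: residue = g'(a); g'(-11/2) = -432/142805, so the residue is -432/142805.
At the order-3 pole 1 set g(x) = (x - (1))^3*f(x) = 9/(5*(x + 11/2)**2).
Order-3 pole: residue = g''(a)/2; g''(1) = 864/142805, so the residue is 432/142805.
List the singular points by increasing real part (a conjugate pair: the negative imaginary part first).


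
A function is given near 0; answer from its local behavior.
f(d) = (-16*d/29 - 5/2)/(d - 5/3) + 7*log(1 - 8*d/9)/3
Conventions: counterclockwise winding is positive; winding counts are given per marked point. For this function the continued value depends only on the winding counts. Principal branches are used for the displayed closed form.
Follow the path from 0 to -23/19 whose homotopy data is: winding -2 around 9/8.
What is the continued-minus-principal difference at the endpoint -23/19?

Continued minus principal equals -(28/3)*pi*i.

The rational part is single-valued and drops out of the difference; each branch term changes only by its own monodromy.
(7/3)*log(1 - d/(9/8)): each positive loop around 9/8 adds 2*pi*i to the log, so winding -2 contributes (7/3)*(-2)*2*pi*i = -(28/3)*pi*i.
Summing the contributions at d = -23/19 gives -(28/3)*pi*i.


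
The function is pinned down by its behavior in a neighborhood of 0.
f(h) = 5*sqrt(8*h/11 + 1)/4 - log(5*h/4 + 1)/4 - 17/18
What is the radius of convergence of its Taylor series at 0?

The radius of convergence is 4/5.

Branch term (-1/4)*log(1 - h/(-4/5)): its argument vanishes at h = -4/5, a logarithmic branch point, modulus 4/5.
Branch term (5/4)*sqrt(1 - h/(-11/8)): its argument vanishes at h = -11/8, a square-root branch point, modulus 11/8.
The radius of convergence is the smallest modulus among the singular points: 4/5.


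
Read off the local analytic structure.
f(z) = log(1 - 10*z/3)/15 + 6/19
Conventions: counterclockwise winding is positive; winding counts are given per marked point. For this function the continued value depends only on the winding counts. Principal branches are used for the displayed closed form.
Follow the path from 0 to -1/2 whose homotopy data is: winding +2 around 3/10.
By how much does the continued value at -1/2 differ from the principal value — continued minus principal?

Continued minus principal equals (4/15)*pi*i.

The rational part is single-valued and drops out of the difference; each branch term changes only by its own monodromy.
(1/15)*log(1 - z/(3/10)): each positive loop around 3/10 adds 2*pi*i to the log, so winding +2 contributes (1/15)*(2)*2*pi*i = (4/15)*pi*i.
Summing the contributions at z = -1/2 gives (4/15)*pi*i.


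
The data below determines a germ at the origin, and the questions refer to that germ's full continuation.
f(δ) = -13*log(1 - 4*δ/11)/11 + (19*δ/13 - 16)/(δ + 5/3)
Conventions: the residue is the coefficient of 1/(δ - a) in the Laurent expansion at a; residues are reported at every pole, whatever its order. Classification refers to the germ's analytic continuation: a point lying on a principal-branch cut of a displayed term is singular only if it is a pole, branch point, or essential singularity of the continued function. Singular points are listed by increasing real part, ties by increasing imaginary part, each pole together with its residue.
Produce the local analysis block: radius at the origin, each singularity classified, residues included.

Radius of convergence at 0: 5/3.
At -5/3: a pole of order 1; residue -719/39.
At 11/4: a logarithmic branch point.

Denominator factor (δ + 5/3): pole of order 1 at -5/3, modulus 5/3.
Branch term (-13/11)*log(1 - δ/(11/4)): its argument vanishes at δ = 11/4, a logarithmic branch point, modulus 11/4.
The radius of convergence is the smallest modulus among the singular points: 5/3.
The branch term is analytic at -5/3 and contributes nothing to the residue; only the rational part matters.
At the order-1 pole -5/3 set g(δ) = (δ - (-5/3))*(rational part) = 19*δ/13 - 16.
Simple pole: residue = g(a) at a = -5/3, which is -719/39.
List the singular points by increasing real part (a conjugate pair: the negative imaginary part first).


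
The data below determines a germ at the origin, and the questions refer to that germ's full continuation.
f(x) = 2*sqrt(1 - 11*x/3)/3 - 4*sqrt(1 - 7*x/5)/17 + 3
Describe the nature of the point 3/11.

The point is an algebraic (square-root) branch point.

The term (2/3)*sqrt(1 - x/(3/11)) has argument 1 - 3/11/(3/11) = 0 at 3/11: a square-root (algebraic, two-sheeted) branch point; the remaining terms are analytic or single-valued there.


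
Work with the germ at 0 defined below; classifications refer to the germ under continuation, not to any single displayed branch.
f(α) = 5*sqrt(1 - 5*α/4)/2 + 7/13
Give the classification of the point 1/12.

There is no denominator, hence no pole anywhere.
Branch term sqrt(1 - α/(4/5)): argument at 1/12 is 43/48, nonzero, so 1/12 is not its branch point (a point on a principal cut is still regular for the continued germ).
So the germ continues analytically to 1/12.

The point is a regular point.


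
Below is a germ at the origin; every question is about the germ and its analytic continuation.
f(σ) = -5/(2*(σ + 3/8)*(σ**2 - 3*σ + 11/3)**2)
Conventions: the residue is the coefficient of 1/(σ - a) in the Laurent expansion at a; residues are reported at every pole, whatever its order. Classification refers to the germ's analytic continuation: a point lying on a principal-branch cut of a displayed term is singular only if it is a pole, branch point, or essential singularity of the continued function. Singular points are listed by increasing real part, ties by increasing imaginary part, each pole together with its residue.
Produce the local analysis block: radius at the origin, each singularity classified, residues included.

Radius of convergence at 0: 3/8.
At -3/8: a pole of order 1; residue -92160/896809.
At (3/2) - ((1/6)*sqrt(51))*i: a pole of order 2; residue (46080/896809) - ((8051400/259177801)*sqrt(51))*i.
At (3/2) + ((1/6)*sqrt(51))*i: a pole of order 2; residue (46080/896809) + ((8051400/259177801)*sqrt(51))*i.


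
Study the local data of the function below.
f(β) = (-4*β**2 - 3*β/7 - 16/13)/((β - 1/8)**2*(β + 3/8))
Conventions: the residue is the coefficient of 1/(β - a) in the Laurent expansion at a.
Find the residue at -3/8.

The residue is -2377/364.

At the order-1 pole -3/8 set g(β) = (β - (-3/8))*f(β) = (-4*β**2 - 3*β/7 - 16/13)/(β - 1/8)**2.
Simple pole: residue = g(a) at a = -3/8, which is -2377/364.


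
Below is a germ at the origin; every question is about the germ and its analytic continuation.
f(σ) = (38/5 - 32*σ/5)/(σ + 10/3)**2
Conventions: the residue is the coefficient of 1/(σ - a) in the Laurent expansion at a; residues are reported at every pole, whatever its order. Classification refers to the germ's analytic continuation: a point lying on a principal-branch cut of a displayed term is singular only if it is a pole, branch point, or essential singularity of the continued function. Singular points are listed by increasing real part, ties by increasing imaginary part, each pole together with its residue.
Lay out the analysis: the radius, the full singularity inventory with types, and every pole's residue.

Denominator factor (σ + 10/3)^2: pole of order 2 at -10/3, modulus 10/3.
The radius of convergence is the smallest modulus among the singular points: 10/3.
At the order-2 pole -10/3 set g(σ) = (σ - (-10/3))^2*f(σ) = 38/5 - 32*σ/5.
Order-2 pole: residue = g'(a); g'(-10/3) = -32/5, so the residue is -32/5.

Radius of convergence at 0: 10/3.
At -10/3: a pole of order 2; residue -32/5.


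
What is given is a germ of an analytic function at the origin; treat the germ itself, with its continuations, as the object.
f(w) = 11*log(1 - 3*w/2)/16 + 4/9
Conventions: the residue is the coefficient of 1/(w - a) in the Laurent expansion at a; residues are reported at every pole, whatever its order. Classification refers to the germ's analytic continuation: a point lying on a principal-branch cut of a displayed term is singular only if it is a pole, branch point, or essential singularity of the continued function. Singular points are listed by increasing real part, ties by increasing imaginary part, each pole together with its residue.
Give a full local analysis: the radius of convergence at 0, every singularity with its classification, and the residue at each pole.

Branch term (11/16)*log(1 - w/(2/3)): its argument vanishes at w = 2/3, a logarithmic branch point, modulus 2/3.
The radius of convergence is the smallest modulus among the singular points: 2/3.

Radius of convergence at 0: 2/3.
At 2/3: a logarithmic branch point.


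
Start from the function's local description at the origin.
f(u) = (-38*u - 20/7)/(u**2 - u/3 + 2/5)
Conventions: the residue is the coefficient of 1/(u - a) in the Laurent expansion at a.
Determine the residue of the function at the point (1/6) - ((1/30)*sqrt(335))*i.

The residue is (-19) - ((193/469)*sqrt(335))*i.

The factor u**2 - u/3 + 2/5 splits as (u - a)(u - a') with a = (1/6) - ((1/30)*sqrt(335))*i, a' = (1/6) + ((1/30)*sqrt(335))*i. At the order-1 pole a set g(u) = (u - a)*f(u) = [-38*u - 20/7] / (u - a').
Simple pole: residue = g(a) at a = (1/6) - ((1/30)*sqrt(335))*i, which is (-19) - ((193/469)*sqrt(335))*i.


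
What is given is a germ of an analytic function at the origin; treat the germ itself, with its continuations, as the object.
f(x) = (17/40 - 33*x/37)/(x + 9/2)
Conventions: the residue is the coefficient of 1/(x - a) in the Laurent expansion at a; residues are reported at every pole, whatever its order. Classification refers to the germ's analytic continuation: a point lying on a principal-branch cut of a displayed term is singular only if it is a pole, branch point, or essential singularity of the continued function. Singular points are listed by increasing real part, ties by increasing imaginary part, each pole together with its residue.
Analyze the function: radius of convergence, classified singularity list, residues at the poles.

Radius of convergence at 0: 9/2.
At -9/2: a pole of order 1; residue 6569/1480.

Denominator factor (x + 9/2): pole of order 1 at -9/2, modulus 9/2.
The radius of convergence is the smallest modulus among the singular points: 9/2.
At the order-1 pole -9/2 set g(x) = (x - (-9/2))*f(x) = 17/40 - 33*x/37.
Simple pole: residue = g(a) at a = -9/2, which is 6569/1480.


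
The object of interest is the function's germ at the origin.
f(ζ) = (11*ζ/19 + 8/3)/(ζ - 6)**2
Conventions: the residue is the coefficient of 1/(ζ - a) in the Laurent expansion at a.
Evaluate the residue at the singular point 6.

The residue is 11/19.

At the order-2 pole 6 set g(ζ) = (ζ - (6))^2*f(ζ) = 11*ζ/19 + 8/3.
Order-2 pole: residue = g'(a); g'(6) = 11/19, so the residue is 11/19.


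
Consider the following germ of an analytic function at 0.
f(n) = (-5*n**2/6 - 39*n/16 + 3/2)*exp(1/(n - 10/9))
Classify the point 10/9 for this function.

The exponent 1/(n - (10/9)) has a pole at 10/9, so exp(1/(n - (10/9))) takes every nonzero value near it: an essential singularity (not a pole of any order).

The point is an essential singularity.


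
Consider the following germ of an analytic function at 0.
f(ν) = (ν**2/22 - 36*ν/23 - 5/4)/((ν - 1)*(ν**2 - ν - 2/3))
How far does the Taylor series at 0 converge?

The radius of convergence is -1/2 + (1/6)*sqrt(33).

Denominator factor (ν**2 - ν - 2/3): discriminant 11/3, real irrational roots 1/2 + (1/6)*sqrt(33) and 1/2 - (1/6)*sqrt(33); poles of order 1, moduli 1/2 + (1/6)*sqrt(33) and -1/2 + (1/6)*sqrt(33).
Denominator factor (ν - 1): pole of order 1 at 1, modulus 1.
The radius of convergence is the smallest modulus among the singular points: -1/2 + (1/6)*sqrt(33).


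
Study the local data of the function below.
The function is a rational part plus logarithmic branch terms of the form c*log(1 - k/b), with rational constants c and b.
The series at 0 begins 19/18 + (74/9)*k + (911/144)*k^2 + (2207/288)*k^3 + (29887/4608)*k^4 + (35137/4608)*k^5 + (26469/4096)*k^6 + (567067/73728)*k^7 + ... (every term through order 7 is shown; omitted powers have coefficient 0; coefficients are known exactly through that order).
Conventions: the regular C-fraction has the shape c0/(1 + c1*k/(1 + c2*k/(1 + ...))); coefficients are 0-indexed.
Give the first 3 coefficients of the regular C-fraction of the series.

Taylor coefficients (read off): a_0 = 19/18, a_1 = 74/9, a_2 = 911/144.
c0 = a_0 = 19/18. Peel one level at a time: if S = 1 + c*k/S' with S'(0) = 1, then c is the k-coefficient of S and S' = c*k/(S - 1).
S_1 = c0/f = 1 + (-148/19)*k + (157923/2888)*k^2 + ...; c1 = -148/19.
S_2 = c1*k/(S_1 - 1) = 1 + (157923/22496)*k + ...; c2 = 157923/22496.

The regular C-fraction coefficients are [19/18, -148/19, 157923/22496].


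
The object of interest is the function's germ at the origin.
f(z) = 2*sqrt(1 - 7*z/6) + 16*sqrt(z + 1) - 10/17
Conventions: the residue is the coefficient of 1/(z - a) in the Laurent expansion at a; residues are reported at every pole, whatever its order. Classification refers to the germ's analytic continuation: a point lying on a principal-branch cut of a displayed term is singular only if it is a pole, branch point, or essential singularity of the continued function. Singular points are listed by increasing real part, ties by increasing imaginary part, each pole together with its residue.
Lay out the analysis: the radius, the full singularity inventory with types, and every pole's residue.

Branch term (16)*sqrt(1 - z/(-1)): its argument vanishes at z = -1, a square-root branch point, modulus 1.
Branch term (2)*sqrt(1 - z/(6/7)): its argument vanishes at z = 6/7, a square-root branch point, modulus 6/7.
The radius of convergence is the smallest modulus among the singular points: 6/7.
List the singular points by increasing real part (a conjugate pair: the negative imaginary part first).

Radius of convergence at 0: 6/7.
At -1: an algebraic (square-root) branch point.
At 6/7: an algebraic (square-root) branch point.


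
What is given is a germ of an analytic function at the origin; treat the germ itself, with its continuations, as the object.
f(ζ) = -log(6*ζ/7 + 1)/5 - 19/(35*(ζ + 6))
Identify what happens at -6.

The denominator factor ζ + 6 vanishes at -6 and appears to the power 1; the numerator there equals -19/35, nonzero, and no other factor vanishes.
The branch terms are analytic at this point.
Hence a pole whose order is the multiplicity, 1.

The point is a pole of order 1.


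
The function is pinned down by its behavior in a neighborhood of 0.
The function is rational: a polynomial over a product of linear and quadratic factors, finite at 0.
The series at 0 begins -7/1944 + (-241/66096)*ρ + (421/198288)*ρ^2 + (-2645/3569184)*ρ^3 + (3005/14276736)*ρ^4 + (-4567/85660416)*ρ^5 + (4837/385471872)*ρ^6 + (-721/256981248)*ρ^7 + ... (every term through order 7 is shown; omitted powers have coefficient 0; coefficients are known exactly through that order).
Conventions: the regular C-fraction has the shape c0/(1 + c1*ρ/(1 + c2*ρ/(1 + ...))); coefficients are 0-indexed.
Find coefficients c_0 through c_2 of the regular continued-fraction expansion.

Taylor coefficients (read off): a_0 = -7/1944, a_1 = -241/66096, a_2 = 421/198288.
c0 = a_0 = -7/1944. Peel one level at a time: if S = 1 + c*ρ/S' with S'(0) = 1, then c is the ρ-coefficient of S and S' = c*ρ/(S - 1).
S_1 = c0/f = 1 + (-241/238)*ρ + (274441/169932)*ρ^2 + ...; c1 = -241/238.
S_2 = c1*ρ/(S_1 - 1) = 1 + (274441/172074)*ρ + ...; c2 = 274441/172074.

The regular C-fraction coefficients are [-7/1944, -241/238, 274441/172074].


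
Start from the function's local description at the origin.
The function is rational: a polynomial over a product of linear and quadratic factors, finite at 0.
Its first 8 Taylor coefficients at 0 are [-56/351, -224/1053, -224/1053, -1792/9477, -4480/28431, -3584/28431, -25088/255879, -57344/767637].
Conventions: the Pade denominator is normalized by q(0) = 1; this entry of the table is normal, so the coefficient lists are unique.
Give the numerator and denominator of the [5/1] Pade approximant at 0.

Taylor coefficients needed (read off): a_0 = -56/351, a_1 = -224/1053, a_2 = -224/1053, a_3 = -1792/9477, a_4 = -4480/28431, a_5 = -3584/28431, a_6 = -25088/255879.
Write the denominator as Q(η) = 1 + q1*η. Requiring Q*f - P = O(η^7) with deg P <= 5 kills the coefficients of η^6..η^6 in Q*f:
  η^6: a_6 + q1*a_5 = 0, i.e. -25088/255879 + (-3584/28431)*q1 = 0.
Solving this linear system: q1 = -7/9.
The numerator is Q*f truncated at degree 5: P0 = a_0 = -56/351; P1 = a_1 + q1*a_0 = -280/3159; P2 = a_2 + q1*a_1 = -448/9477; P3 = a_3 + q1*a_2 = -224/9477; P4 = a_4 + q1*a_3 = -896/85293; P5 = a_5 + q1*a_4 = -896/255879.

The Pade approximant has numerator coefficients [-56/351, -280/3159, -448/9477, -224/9477, -896/85293, -896/255879]; denominator coefficients [1, -7/9].


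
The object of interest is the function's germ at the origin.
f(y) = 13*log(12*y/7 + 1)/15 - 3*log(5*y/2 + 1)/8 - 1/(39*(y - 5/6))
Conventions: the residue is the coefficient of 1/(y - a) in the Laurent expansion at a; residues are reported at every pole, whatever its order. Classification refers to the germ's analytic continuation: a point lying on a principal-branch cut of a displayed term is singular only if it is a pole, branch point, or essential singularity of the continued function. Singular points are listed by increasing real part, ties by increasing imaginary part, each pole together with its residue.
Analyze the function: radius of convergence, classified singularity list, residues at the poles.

Denominator factor (y - 5/6): pole of order 1 at 5/6, modulus 5/6.
Branch term (13/15)*log(1 - y/(-7/12)): its argument vanishes at y = -7/12, a logarithmic branch point, modulus 7/12.
Branch term (-3/8)*log(1 - y/(-2/5)): its argument vanishes at y = -2/5, a logarithmic branch point, modulus 2/5.
The radius of convergence is the smallest modulus among the singular points: 2/5.
The branch terms are analytic at 5/6 and contribute nothing to the residue; only the rational part matters.
At the order-1 pole 5/6 set g(y) = (y - (5/6))*(rational part) = -1/39.
Simple pole: residue = g(a) at a = 5/6, which is -1/39.
List the singular points by increasing real part (a conjugate pair: the negative imaginary part first).

Radius of convergence at 0: 2/5.
At -7/12: a logarithmic branch point.
At -2/5: a logarithmic branch point.
At 5/6: a pole of order 1; residue -1/39.


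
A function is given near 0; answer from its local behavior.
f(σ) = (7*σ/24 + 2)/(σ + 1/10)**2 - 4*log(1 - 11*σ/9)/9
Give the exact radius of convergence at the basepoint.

Denominator factor (σ + 1/10)^2: pole of order 2 at -1/10, modulus 1/10.
Branch term (-4/9)*log(1 - σ/(9/11)): its argument vanishes at σ = 9/11, a logarithmic branch point, modulus 9/11.
The radius of convergence is the smallest modulus among the singular points: 1/10.

The radius of convergence is 1/10.


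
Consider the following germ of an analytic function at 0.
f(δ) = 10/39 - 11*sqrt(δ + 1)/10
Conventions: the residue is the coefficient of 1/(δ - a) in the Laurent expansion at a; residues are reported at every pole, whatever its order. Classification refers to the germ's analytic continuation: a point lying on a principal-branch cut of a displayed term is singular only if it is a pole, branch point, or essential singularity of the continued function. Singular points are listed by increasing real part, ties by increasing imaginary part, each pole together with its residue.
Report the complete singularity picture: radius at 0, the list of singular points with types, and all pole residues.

Branch term (-11/10)*sqrt(1 - δ/(-1)): its argument vanishes at δ = -1, a square-root branch point, modulus 1.
The radius of convergence is the smallest modulus among the singular points: 1.

Radius of convergence at 0: 1.
At -1: an algebraic (square-root) branch point.


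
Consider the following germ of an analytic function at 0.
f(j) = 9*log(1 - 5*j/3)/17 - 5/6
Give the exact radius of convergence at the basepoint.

Branch term (9/17)*log(1 - j/(3/5)): its argument vanishes at j = 3/5, a logarithmic branch point, modulus 3/5.
The radius of convergence is the smallest modulus among the singular points: 3/5.

The radius of convergence is 3/5.


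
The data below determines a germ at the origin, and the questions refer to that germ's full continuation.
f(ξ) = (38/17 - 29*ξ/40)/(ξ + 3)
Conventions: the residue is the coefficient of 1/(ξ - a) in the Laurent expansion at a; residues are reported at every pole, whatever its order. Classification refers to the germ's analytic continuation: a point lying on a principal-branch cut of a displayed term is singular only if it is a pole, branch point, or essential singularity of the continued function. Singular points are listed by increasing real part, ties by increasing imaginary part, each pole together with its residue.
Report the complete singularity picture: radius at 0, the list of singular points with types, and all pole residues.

Radius of convergence at 0: 3.
At -3: a pole of order 1; residue 2999/680.

Denominator factor (ξ + 3): pole of order 1 at -3, modulus 3.
The radius of convergence is the smallest modulus among the singular points: 3.
At the order-1 pole -3 set g(ξ) = (ξ - (-3))*f(ξ) = 38/17 - 29*ξ/40.
Simple pole: residue = g(a) at a = -3, which is 2999/680.


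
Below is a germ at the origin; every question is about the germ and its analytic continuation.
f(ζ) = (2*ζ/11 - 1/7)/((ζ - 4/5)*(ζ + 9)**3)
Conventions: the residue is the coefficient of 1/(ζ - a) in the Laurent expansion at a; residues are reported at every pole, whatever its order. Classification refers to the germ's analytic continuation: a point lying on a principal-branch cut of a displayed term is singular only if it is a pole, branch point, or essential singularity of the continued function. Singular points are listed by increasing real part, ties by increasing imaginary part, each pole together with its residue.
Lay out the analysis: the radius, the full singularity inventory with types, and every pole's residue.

Radius of convergence at 0: 4/5.
At -9: a pole of order 3; residue -25/9058973.
At 4/5: a pole of order 1; residue 25/9058973.

Denominator factor (ζ + 9)^3: pole of order 3 at -9, modulus 9.
Denominator factor (ζ - 4/5): pole of order 1 at 4/5, modulus 4/5.
The radius of convergence is the smallest modulus among the singular points: 4/5.
At the order-3 pole -9 set g(ζ) = (ζ - (-9))^3*f(ζ) = (2*ζ/11 - 1/7)/(ζ - 4/5).
Order-3 pole: residue = g''(a)/2; g''(-9) = -50/9058973, so the residue is -25/9058973.
At the order-1 pole 4/5 set g(ζ) = (ζ - (4/5))*f(ζ) = (2*ζ/11 - 1/7)/(ζ + 9)**3.
Simple pole: residue = g(a) at a = 4/5, which is 25/9058973.
List the singular points by increasing real part (a conjugate pair: the negative imaginary part first).


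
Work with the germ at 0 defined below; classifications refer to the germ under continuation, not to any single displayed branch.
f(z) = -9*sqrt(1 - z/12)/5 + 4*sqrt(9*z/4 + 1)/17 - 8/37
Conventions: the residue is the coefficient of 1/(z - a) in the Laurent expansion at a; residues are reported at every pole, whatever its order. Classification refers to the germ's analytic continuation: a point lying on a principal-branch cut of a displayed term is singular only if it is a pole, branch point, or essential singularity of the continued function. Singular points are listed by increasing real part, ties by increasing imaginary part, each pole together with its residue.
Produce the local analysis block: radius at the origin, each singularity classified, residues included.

Branch term (4/17)*sqrt(1 - z/(-4/9)): its argument vanishes at z = -4/9, a square-root branch point, modulus 4/9.
Branch term (-9/5)*sqrt(1 - z/(12)): its argument vanishes at z = 12, a square-root branch point, modulus 12.
The radius of convergence is the smallest modulus among the singular points: 4/9.
List the singular points by increasing real part (a conjugate pair: the negative imaginary part first).

Radius of convergence at 0: 4/9.
At -4/9: an algebraic (square-root) branch point.
At 12: an algebraic (square-root) branch point.


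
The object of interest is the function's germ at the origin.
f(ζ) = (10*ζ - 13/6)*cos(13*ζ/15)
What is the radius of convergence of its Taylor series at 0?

The radius of convergence is infinite.

The factor cos(13*ζ/15) is entire and contributes no finite singular point.
The polynomial part has no poles.
No finite singular points: the Taylor series at 0 converges everywhere.


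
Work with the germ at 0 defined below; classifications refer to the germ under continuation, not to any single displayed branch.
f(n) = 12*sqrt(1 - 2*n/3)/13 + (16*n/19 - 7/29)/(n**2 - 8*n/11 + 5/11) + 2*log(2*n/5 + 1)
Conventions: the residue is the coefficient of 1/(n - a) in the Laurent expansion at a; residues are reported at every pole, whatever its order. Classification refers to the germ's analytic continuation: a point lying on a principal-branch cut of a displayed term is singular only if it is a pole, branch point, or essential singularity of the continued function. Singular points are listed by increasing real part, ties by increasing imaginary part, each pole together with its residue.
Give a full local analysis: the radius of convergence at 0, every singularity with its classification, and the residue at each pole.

Radius of convergence at 0: (1/11)*sqrt(55).
At -5/2: a logarithmic branch point.
At (4/11) - ((1/11)*sqrt(39))*i: a pole of order 1; residue (8/19) + ((131/14326)*sqrt(39))*i.
At (4/11) + ((1/11)*sqrt(39))*i: a pole of order 1; residue (8/19) - ((131/14326)*sqrt(39))*i.
At 3/2: an algebraic (square-root) branch point.

Denominator factor (n**2 - 8*n/11 + 5/11): discriminant -156/121, complex-conjugate roots (4/11) + ((1/11)*sqrt(39))*i and (4/11) - ((1/11)*sqrt(39))*i; poles of order 1, moduli (1/11)*sqrt(55) and (1/11)*sqrt(55).
Branch term (2)*log(1 - n/(-5/2)): its argument vanishes at n = -5/2, a logarithmic branch point, modulus 5/2.
Branch term (12/13)*sqrt(1 - n/(3/2)): its argument vanishes at n = 3/2, a square-root branch point, modulus 3/2.
The radius of convergence is the smallest modulus among the singular points: (1/11)*sqrt(55).
The branch terms are analytic at (4/11) - ((1/11)*sqrt(39))*i and contribute nothing to the residue; only the rational part matters.
The factor n**2 - 8*n/11 + 5/11 splits as (n - a)(n - a') with a = (4/11) - ((1/11)*sqrt(39))*i, a' = (4/11) + ((1/11)*sqrt(39))*i. At the order-1 pole a set g(n) = (n - a)*(rational part) = [16*n/19 - 7/29] / (n - a').
Simple pole: residue = g(a) at a = (4/11) - ((1/11)*sqrt(39))*i, which is (8/19) + ((131/14326)*sqrt(39))*i.
The branch terms are analytic at (4/11) + ((1/11)*sqrt(39))*i and contribute nothing to the residue; only the rational part matters.
The factor n**2 - 8*n/11 + 5/11 splits as (n - a)(n - a') with a = (4/11) + ((1/11)*sqrt(39))*i, a' = (4/11) - ((1/11)*sqrt(39))*i. At the order-1 pole a set g(n) = (n - a)*(rational part) = [16*n/19 - 7/29] / (n - a').
Simple pole: residue = g(a) at a = (4/11) + ((1/11)*sqrt(39))*i, which is (8/19) - ((131/14326)*sqrt(39))*i.
List the singular points by increasing real part (a conjugate pair: the negative imaginary part first).


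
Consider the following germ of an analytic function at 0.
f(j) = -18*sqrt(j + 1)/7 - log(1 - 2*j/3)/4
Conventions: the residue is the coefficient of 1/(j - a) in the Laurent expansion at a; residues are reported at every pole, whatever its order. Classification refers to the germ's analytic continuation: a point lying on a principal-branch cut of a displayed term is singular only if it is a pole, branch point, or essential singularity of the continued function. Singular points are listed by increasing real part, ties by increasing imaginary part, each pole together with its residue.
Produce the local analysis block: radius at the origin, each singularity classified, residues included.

Radius of convergence at 0: 1.
At -1: an algebraic (square-root) branch point.
At 3/2: a logarithmic branch point.

Branch term (-1/4)*log(1 - j/(3/2)): its argument vanishes at j = 3/2, a logarithmic branch point, modulus 3/2.
Branch term (-18/7)*sqrt(1 - j/(-1)): its argument vanishes at j = -1, a square-root branch point, modulus 1.
The radius of convergence is the smallest modulus among the singular points: 1.
List the singular points by increasing real part (a conjugate pair: the negative imaginary part first).


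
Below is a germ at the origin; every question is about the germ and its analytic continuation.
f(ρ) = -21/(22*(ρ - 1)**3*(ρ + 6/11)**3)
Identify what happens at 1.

The point is a pole of order 3.

The denominator factor ρ - 1 vanishes at 1 and appears to the power 3; the numerator there equals -21/22, nonzero, and no other factor vanishes.
Hence a pole whose order is the multiplicity, 3.


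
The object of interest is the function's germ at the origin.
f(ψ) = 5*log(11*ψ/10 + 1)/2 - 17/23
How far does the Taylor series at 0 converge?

Branch term (5/2)*log(1 - ψ/(-10/11)): its argument vanishes at ψ = -10/11, a logarithmic branch point, modulus 10/11.
The radius of convergence is the smallest modulus among the singular points: 10/11.

The radius of convergence is 10/11.


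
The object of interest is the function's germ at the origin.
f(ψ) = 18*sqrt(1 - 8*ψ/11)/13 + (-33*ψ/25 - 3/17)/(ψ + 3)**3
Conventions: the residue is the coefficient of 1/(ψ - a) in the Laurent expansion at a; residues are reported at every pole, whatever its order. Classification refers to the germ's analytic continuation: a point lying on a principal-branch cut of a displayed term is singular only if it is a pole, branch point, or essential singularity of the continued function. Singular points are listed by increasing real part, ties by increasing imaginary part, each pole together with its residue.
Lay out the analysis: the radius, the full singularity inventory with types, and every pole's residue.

Denominator factor (ψ + 3)^3: pole of order 3 at -3, modulus 3.
Branch term (18/13)*sqrt(1 - ψ/(11/8)): its argument vanishes at ψ = 11/8, a square-root branch point, modulus 11/8.
The radius of convergence is the smallest modulus among the singular points: 11/8.
The branch term is analytic at -3 and contributes nothing to the residue; only the rational part matters.
At the order-3 pole -3 set g(ψ) = (ψ - (-3))^3*(rational part) = -33*ψ/25 - 3/17.
Order-3 pole: residue = g''(a)/2; g''(-3) = 0, so the residue is 0.
List the singular points by increasing real part (a conjugate pair: the negative imaginary part first).

Radius of convergence at 0: 11/8.
At -3: a pole of order 3; residue 0.
At 11/8: an algebraic (square-root) branch point.


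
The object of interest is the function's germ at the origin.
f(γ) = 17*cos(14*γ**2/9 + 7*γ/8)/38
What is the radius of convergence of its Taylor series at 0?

The radius of convergence is infinite.

The factor cos(14*γ**2/9 + 7*γ/8) is entire and contributes no finite singular point.
The polynomial part has no poles.
No finite singular points: the Taylor series at 0 converges everywhere.


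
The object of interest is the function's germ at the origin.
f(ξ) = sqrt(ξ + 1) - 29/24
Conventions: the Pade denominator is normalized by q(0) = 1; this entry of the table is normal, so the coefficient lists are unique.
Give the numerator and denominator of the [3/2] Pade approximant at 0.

Taylor coefficients needed (expand at 0): a_0 = -5/24, a_1 = 1/2, a_2 = -1/8, a_3 = 1/16, a_4 = -5/128, a_5 = 7/256.
Write the denominator as Q(ξ) = 1 + q1*ξ + q2*ξ^2. Requiring Q*f - P = O(ξ^6) with deg P <= 3 kills the coefficients of ξ^4..ξ^5 in Q*f:
  ξ^4: a_4 + q1*a_3 + q2*a_2 = 0, i.e. -5/128 + (1/16)*q1 + (-1/8)*q2 = 0.
  ξ^5: a_5 + q1*a_4 + q2*a_3 = 0, i.e. 7/256 + (-5/128)*q1 + (1/16)*q2 = 0.
Solving this linear system: q1 = 1, q2 = 3/16.
The numerator is Q*f truncated at degree 3: P0 = a_0 = -5/24; P1 = a_1 + q1*a_0 = 7/24; P2 = a_2 + q1*a_1 + q2*a_0 = 43/128; P3 = a_3 + q1*a_2 + q2*a_1 = 1/32.

The Pade approximant has numerator coefficients [-5/24, 7/24, 43/128, 1/32]; denominator coefficients [1, 1, 3/16].


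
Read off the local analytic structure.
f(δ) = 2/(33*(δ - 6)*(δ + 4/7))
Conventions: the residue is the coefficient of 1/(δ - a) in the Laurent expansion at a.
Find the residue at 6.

The residue is 7/759.

At the order-1 pole 6 set g(δ) = (δ - (6))*f(δ) = 2/(33*(δ + 4/7)).
Simple pole: residue = g(a) at a = 6, which is 7/759.


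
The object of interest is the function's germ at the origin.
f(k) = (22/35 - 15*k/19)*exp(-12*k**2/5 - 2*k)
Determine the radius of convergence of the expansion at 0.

The factor exp(-12*k**2/5 - 2*k) is entire and contributes no finite singular point.
The polynomial part has no poles.
No finite singular points: the Taylor series at 0 converges everywhere.

The radius of convergence is infinite.


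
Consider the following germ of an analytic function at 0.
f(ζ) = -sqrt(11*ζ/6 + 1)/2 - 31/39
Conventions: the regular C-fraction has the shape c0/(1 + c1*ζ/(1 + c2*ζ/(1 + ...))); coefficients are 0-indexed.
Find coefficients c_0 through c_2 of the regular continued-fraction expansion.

Taylor coefficients (expand at 0): a_0 = -101/78, a_1 = -11/24, a_2 = 121/576.
c0 = a_0 = -101/78. Peel one level at a time: if S = 1 + c*ζ/S' with S'(0) = 1, then c is the ζ-coefficient of S and S' = c*ζ/(S - 1).
S_1 = c0/f = 1 + (-143/404)*ζ + (281567/979296)*ζ^2 + ...; c1 = -143/404.
S_2 = c1*ζ/(S_1 - 1) = 1 + (1969/2424)*ζ + ...; c2 = 1969/2424.

The regular C-fraction coefficients are [-101/78, -143/404, 1969/2424].


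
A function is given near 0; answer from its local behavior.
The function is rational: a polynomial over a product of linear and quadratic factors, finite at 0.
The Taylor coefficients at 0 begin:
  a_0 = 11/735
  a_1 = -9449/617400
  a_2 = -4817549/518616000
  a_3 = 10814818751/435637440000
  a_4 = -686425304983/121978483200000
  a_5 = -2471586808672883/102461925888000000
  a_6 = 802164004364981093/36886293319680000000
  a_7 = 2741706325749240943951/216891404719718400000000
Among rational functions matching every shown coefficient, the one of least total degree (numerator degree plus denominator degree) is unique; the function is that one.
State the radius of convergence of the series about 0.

No rational of total degree below 6 reproduces all 8 coefficients; solving the [0/6] Pade equations on them gives f(w) = 2/(3*(w**2 + 7*w/12 + 10/11)*(w**2 + 4*w/3 + 7)**2), whose expansion matches every shown term.
Denominator factor (w**2 + 4*w/3 + 7)^2: discriminant -236/9, complex-conjugate roots (-2/3) + ((1/3)*sqrt(59))*i and (-2/3) - ((1/3)*sqrt(59))*i; poles of order 2, moduli sqrt(7) and sqrt(7).
Denominator factor (w**2 + 7*w/12 + 10/11): discriminant -5221/1584, complex-conjugate roots (-7/24) + ((1/264)*sqrt(57431))*i and (-7/24) - ((1/264)*sqrt(57431))*i; poles of order 1, moduli (1/11)*sqrt(110) and (1/11)*sqrt(110).
The radius of convergence is the smallest modulus among the singular points: (1/11)*sqrt(110).

The radius of convergence is (1/11)*sqrt(110).


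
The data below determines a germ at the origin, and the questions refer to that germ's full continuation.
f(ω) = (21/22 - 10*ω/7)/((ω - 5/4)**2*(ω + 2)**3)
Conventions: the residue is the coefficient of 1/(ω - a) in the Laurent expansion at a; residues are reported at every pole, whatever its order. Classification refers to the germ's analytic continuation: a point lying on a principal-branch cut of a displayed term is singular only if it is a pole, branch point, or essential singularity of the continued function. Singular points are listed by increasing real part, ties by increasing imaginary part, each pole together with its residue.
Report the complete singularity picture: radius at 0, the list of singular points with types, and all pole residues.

Denominator factor (ω + 2)^3: pole of order 3 at -2, modulus 2.
Denominator factor (ω - 5/4)^2: pole of order 2 at 5/4, modulus 5/4.
The radius of convergence is the smallest modulus among the singular points: 5/4.
At the order-3 pole -2 set g(ω) = (ω - (-2))^3*f(ω) = (21/22 - 10*ω/7)/(ω - 5/4)**2.
Order-3 pole: residue = g''(a)/2; g''(-2) = 84736/2199197, so the residue is 42368/2199197.
At the order-2 pole 5/4 set g(ω) = (ω - (5/4))^2*f(ω) = (21/22 - 10*ω/7)/(ω + 2)**3.
Order-2 pole: residue = g'(a); g'(5/4) = -42368/2199197, so the residue is -42368/2199197.
List the singular points by increasing real part (a conjugate pair: the negative imaginary part first).

Radius of convergence at 0: 5/4.
At -2: a pole of order 3; residue 42368/2199197.
At 5/4: a pole of order 2; residue -42368/2199197.


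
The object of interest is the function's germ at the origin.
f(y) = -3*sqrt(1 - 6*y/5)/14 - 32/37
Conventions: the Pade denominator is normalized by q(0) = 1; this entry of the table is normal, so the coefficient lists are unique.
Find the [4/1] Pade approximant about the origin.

The Pade approximant has numerator coefficients [-559/518, 6702/6475, -243/3500, -81/8750, -729/350000]; denominator coefficients [1, -21/25].

Taylor coefficients needed (expand at 0): a_0 = -559/518, a_1 = 9/70, a_2 = 27/700, a_3 = 81/3500, a_4 = 243/14000, a_5 = 729/50000.
Write the denominator as Q(y) = 1 + q1*y. Requiring Q*f - P = O(y^6) with deg P <= 4 kills the coefficients of y^5..y^5 in Q*f:
  y^5: a_5 + q1*a_4 = 0, i.e. 729/50000 + (243/14000)*q1 = 0.
Solving this linear system: q1 = -21/25.
The numerator is Q*f truncated at degree 4: P0 = a_0 = -559/518; P1 = a_1 + q1*a_0 = 6702/6475; P2 = a_2 + q1*a_1 = -243/3500; P3 = a_3 + q1*a_2 = -81/8750; P4 = a_4 + q1*a_3 = -729/350000.


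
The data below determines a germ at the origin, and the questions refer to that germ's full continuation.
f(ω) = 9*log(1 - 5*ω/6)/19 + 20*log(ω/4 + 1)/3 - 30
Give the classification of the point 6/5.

The point is a logarithmic branch point.

The term (9/19)*log(1 - ω/(6/5)) has argument 1 - 6/5/(6/5) = 0 at 6/5: a logarithmic (infinitely-sheeted) branch point; the remaining terms are analytic or single-valued there.
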